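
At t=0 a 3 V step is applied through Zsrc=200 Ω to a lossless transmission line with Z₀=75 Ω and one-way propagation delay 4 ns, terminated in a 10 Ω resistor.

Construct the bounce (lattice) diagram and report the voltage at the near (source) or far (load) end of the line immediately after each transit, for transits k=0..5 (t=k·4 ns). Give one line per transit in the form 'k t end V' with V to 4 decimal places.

0 0 source 0.8182
1 4 load 0.1925
2 8 source -0.0919
3 12 load 0.1256
4 16 source 0.2245
5 20 load 0.1489

Γ_L=-0.764706, Γ_S=0.454545; launch V₁=3·75/275=0.818182
k=0 src: V=0.8182
k=1 load: inc=0.818182, refl=0.818182·-0.764706=-0.6257; V=0.000000+0.818182+-0.625668=0.1925
k=2 src: inc=-0.625668, refl=-0.625668·0.454545=-0.2844; V=0.818182+-0.625668+-0.284395=-0.0919
k=3 load: inc=-0.284395, refl=-0.284395·-0.764706=0.2175; V=0.192513+-0.284395+0.217478=0.1256
k=4 src: inc=0.217478, refl=0.217478·0.454545=0.0989; V=-0.091881+0.217478+0.098854=0.2245
k=5 load: inc=0.098854, refl=0.098854·-0.764706=-0.0756; V=0.125597+0.098854+-0.075594=0.1489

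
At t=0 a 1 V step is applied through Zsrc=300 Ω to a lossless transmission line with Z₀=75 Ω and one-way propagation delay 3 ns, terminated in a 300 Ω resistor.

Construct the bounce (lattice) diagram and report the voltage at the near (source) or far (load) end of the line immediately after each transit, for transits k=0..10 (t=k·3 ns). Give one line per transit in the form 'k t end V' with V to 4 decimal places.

Γ_L=0.600000, Γ_S=0.600000; launch V₁=1·75/375=0.200000
k=0 src: V=0.2000
k=1 load: inc=0.200000, refl=0.200000·0.600000=0.1200; V=0.000000+0.200000+0.120000=0.3200
k=2 src: inc=0.120000, refl=0.120000·0.600000=0.0720; V=0.200000+0.120000+0.072000=0.3920
k=3 load: inc=0.072000, refl=0.072000·0.600000=0.0432; V=0.320000+0.072000+0.043200=0.4352
k=4 src: inc=0.043200, refl=0.043200·0.600000=0.0259; V=0.392000+0.043200+0.025920=0.4611
k=5 load: inc=0.025920, refl=0.025920·0.600000=0.0156; V=0.435200+0.025920+0.015552=0.4767
k=6 src: inc=0.015552, refl=0.015552·0.600000=0.0093; V=0.461120+0.015552+0.009331=0.4860
k=7 load: inc=0.009331, refl=0.009331·0.600000=0.0056; V=0.476672+0.009331+0.005599=0.4916
k=8 src: inc=0.005599, refl=0.005599·0.600000=0.0034; V=0.486003+0.005599+0.003359=0.4950
k=9 load: inc=0.003359, refl=0.003359·0.600000=0.0020; V=0.491602+0.003359+0.002016=0.4970
k=10 src: inc=0.002016, refl=0.002016·0.600000=0.0012; V=0.494961+0.002016+0.001209=0.4982

0 0 source 0.2000
1 3 load 0.3200
2 6 source 0.3920
3 9 load 0.4352
4 12 source 0.4611
5 15 load 0.4767
6 18 source 0.4860
7 21 load 0.4916
8 24 source 0.4950
9 27 load 0.4970
10 30 source 0.4982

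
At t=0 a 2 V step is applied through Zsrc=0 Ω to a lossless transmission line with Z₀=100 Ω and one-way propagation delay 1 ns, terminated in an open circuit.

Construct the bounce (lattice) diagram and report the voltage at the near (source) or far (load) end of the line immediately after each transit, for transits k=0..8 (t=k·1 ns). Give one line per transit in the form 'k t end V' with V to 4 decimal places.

Γ_L=1.000000, Γ_S=-1.000000; launch V₁=2·100/100=2.000000
k=0 src: V=2.0000
k=1 load: inc=2.000000, refl=2.000000·1.000000=2.0000; V=0.000000+2.000000+2.000000=4.0000
k=2 src: inc=2.000000, refl=2.000000·-1.000000=-2.0000; V=2.000000+2.000000+-2.000000=2.0000
k=3 load: inc=-2.000000, refl=-2.000000·1.000000=-2.0000; V=4.000000+-2.000000+-2.000000=0.0000
k=4 src: inc=-2.000000, refl=-2.000000·-1.000000=2.0000; V=2.000000+-2.000000+2.000000=2.0000
k=5 load: inc=2.000000, refl=2.000000·1.000000=2.0000; V=0.000000+2.000000+2.000000=4.0000
k=6 src: inc=2.000000, refl=2.000000·-1.000000=-2.0000; V=2.000000+2.000000+-2.000000=2.0000
k=7 load: inc=-2.000000, refl=-2.000000·1.000000=-2.0000; V=4.000000+-2.000000+-2.000000=0.0000
k=8 src: inc=-2.000000, refl=-2.000000·-1.000000=2.0000; V=2.000000+-2.000000+2.000000=2.0000

0 0 source 2.0000
1 1 load 4.0000
2 2 source 2.0000
3 3 load 0.0000
4 4 source 2.0000
5 5 load 4.0000
6 6 source 2.0000
7 7 load 0.0000
8 8 source 2.0000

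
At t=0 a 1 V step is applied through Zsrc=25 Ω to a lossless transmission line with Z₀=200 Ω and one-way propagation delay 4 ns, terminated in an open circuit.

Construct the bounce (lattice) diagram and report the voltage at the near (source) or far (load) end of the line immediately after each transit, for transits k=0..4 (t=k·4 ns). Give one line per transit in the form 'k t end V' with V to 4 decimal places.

Γ_L=1.000000, Γ_S=-0.777778; launch V₁=1·200/225=0.888889
k=0 src: V=0.8889
k=1 load: inc=0.888889, refl=0.888889·1.000000=0.8889; V=0.000000+0.888889+0.888889=1.7778
k=2 src: inc=0.888889, refl=0.888889·-0.777778=-0.6914; V=0.888889+0.888889+-0.691358=1.0864
k=3 load: inc=-0.691358, refl=-0.691358·1.000000=-0.6914; V=1.777778+-0.691358+-0.691358=0.3951
k=4 src: inc=-0.691358, refl=-0.691358·-0.777778=0.5377; V=1.086420+-0.691358+0.537723=0.9328

0 0 source 0.8889
1 4 load 1.7778
2 8 source 1.0864
3 12 load 0.3951
4 16 source 0.9328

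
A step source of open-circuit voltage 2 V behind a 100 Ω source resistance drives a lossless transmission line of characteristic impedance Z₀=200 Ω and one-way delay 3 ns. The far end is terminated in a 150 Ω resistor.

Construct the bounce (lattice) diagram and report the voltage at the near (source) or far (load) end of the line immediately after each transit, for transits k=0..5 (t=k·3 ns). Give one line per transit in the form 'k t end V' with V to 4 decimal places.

Γ_L=-0.142857, Γ_S=-0.333333; launch V₁=2·200/300=1.333333
k=0 src: V=1.3333
k=1 load: inc=1.333333, refl=1.333333·-0.142857=-0.1905; V=0.000000+1.333333+-0.190476=1.1429
k=2 src: inc=-0.190476, refl=-0.190476·-0.333333=0.0635; V=1.333333+-0.190476+0.063492=1.2063
k=3 load: inc=0.063492, refl=0.063492·-0.142857=-0.0091; V=1.142857+0.063492+-0.009070=1.1973
k=4 src: inc=-0.009070, refl=-0.009070·-0.333333=0.0030; V=1.206349+-0.009070+0.003023=1.2003
k=5 load: inc=0.003023, refl=0.003023·-0.142857=-0.0004; V=1.197279+0.003023+-0.000432=1.1999

0 0 source 1.3333
1 3 load 1.1429
2 6 source 1.2063
3 9 load 1.1973
4 12 source 1.2003
5 15 load 1.1999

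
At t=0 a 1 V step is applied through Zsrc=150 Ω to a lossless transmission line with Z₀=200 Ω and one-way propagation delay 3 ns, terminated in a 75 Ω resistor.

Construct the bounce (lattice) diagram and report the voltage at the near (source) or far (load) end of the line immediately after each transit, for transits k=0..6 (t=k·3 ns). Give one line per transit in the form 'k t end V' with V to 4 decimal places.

0 0 source 0.5714
1 3 load 0.3117
2 6 source 0.3488
3 9 load 0.3319
4 12 source 0.3343
5 15 load 0.3332
6 18 source 0.3334

Γ_L=-0.454545, Γ_S=-0.142857; launch V₁=1·200/350=0.571429
k=0 src: V=0.5714
k=1 load: inc=0.571429, refl=0.571429·-0.454545=-0.2597; V=0.000000+0.571429+-0.259740=0.3117
k=2 src: inc=-0.259740, refl=-0.259740·-0.142857=0.0371; V=0.571429+-0.259740+0.037106=0.3488
k=3 load: inc=0.037106, refl=0.037106·-0.454545=-0.0169; V=0.311688+0.037106+-0.016866=0.3319
k=4 src: inc=-0.016866, refl=-0.016866·-0.142857=0.0024; V=0.348794+-0.016866+0.002409=0.3343
k=5 load: inc=0.002409, refl=0.002409·-0.454545=-0.0011; V=0.331928+0.002409+-0.001095=0.3332
k=6 src: inc=-0.001095, refl=-0.001095·-0.142857=0.0002; V=0.334337+-0.001095+0.000156=0.3334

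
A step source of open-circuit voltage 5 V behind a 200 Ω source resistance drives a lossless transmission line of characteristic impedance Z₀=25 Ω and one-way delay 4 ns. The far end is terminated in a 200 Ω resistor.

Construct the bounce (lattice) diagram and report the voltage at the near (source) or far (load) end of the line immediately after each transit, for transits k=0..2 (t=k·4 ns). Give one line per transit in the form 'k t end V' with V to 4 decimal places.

0 0 source 0.5556
1 4 load 0.9877
2 8 source 1.3237

Γ_L=0.777778, Γ_S=0.777778; launch V₁=5·25/225=0.555556
k=0 src: V=0.5556
k=1 load: inc=0.555556, refl=0.555556·0.777778=0.4321; V=0.000000+0.555556+0.432099=0.9877
k=2 src: inc=0.432099, refl=0.432099·0.777778=0.3361; V=0.555556+0.432099+0.336077=1.3237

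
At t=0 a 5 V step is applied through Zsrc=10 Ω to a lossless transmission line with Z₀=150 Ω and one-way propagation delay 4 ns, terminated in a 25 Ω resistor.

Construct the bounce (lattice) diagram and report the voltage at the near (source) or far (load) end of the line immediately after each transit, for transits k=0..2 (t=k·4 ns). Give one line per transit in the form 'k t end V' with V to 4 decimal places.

0 0 source 4.6875
1 4 load 1.3393
2 8 source 4.2690

Γ_L=-0.714286, Γ_S=-0.875000; launch V₁=5·150/160=4.687500
k=0 src: V=4.6875
k=1 load: inc=4.687500, refl=4.687500·-0.714286=-3.3482; V=0.000000+4.687500+-3.348214=1.3393
k=2 src: inc=-3.348214, refl=-3.348214·-0.875000=2.9297; V=4.687500+-3.348214+2.929688=4.2690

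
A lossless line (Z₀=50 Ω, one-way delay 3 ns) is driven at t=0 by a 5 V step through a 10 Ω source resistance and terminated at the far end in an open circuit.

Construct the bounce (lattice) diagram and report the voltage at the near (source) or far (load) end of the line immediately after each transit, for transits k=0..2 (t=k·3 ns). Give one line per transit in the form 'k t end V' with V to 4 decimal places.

Γ_L=1.000000, Γ_S=-0.666667; launch V₁=5·50/60=4.166667
k=0 src: V=4.1667
k=1 load: inc=4.166667, refl=4.166667·1.000000=4.1667; V=0.000000+4.166667+4.166667=8.3333
k=2 src: inc=4.166667, refl=4.166667·-0.666667=-2.7778; V=4.166667+4.166667+-2.777778=5.5556

0 0 source 4.1667
1 3 load 8.3333
2 6 source 5.5556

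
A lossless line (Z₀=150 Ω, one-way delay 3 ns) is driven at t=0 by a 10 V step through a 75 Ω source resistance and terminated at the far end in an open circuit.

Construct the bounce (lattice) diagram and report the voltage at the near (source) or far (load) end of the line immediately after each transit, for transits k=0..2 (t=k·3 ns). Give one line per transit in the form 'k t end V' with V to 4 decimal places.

0 0 source 6.6667
1 3 load 13.3333
2 6 source 11.1111

Γ_L=1.000000, Γ_S=-0.333333; launch V₁=10·150/225=6.666667
k=0 src: V=6.6667
k=1 load: inc=6.666667, refl=6.666667·1.000000=6.6667; V=0.000000+6.666667+6.666667=13.3333
k=2 src: inc=6.666667, refl=6.666667·-0.333333=-2.2222; V=6.666667+6.666667+-2.222222=11.1111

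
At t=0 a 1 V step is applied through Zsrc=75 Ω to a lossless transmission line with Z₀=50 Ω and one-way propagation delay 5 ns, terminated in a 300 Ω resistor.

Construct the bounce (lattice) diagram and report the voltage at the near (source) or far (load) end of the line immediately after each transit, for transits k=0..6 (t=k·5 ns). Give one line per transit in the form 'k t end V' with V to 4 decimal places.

Γ_L=0.714286, Γ_S=0.200000; launch V₁=1·50/125=0.400000
k=0 src: V=0.4000
k=1 load: inc=0.400000, refl=0.400000·0.714286=0.2857; V=0.000000+0.400000+0.285714=0.6857
k=2 src: inc=0.285714, refl=0.285714·0.200000=0.0571; V=0.400000+0.285714+0.057143=0.7429
k=3 load: inc=0.057143, refl=0.057143·0.714286=0.0408; V=0.685714+0.057143+0.040816=0.7837
k=4 src: inc=0.040816, refl=0.040816·0.200000=0.0082; V=0.742857+0.040816+0.008163=0.7918
k=5 load: inc=0.008163, refl=0.008163·0.714286=0.0058; V=0.783673+0.008163+0.005831=0.7977
k=6 src: inc=0.005831, refl=0.005831·0.200000=0.0012; V=0.791837+0.005831+0.001166=0.7988

0 0 source 0.4000
1 5 load 0.6857
2 10 source 0.7429
3 15 load 0.7837
4 20 source 0.7918
5 25 load 0.7977
6 30 source 0.7988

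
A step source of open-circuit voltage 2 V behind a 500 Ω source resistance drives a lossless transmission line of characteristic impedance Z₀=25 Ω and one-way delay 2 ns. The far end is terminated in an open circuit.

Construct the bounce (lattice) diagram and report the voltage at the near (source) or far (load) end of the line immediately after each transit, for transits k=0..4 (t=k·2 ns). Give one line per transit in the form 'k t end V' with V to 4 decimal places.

0 0 source 0.0952
1 2 load 0.1905
2 4 source 0.2766
3 6 load 0.3628
4 8 source 0.4408

Γ_L=1.000000, Γ_S=0.904762; launch V₁=2·25/525=0.095238
k=0 src: V=0.0952
k=1 load: inc=0.095238, refl=0.095238·1.000000=0.0952; V=0.000000+0.095238+0.095238=0.1905
k=2 src: inc=0.095238, refl=0.095238·0.904762=0.0862; V=0.095238+0.095238+0.086168=0.2766
k=3 load: inc=0.086168, refl=0.086168·1.000000=0.0862; V=0.190476+0.086168+0.086168=0.3628
k=4 src: inc=0.086168, refl=0.086168·0.904762=0.0780; V=0.276644+0.086168+0.077961=0.4408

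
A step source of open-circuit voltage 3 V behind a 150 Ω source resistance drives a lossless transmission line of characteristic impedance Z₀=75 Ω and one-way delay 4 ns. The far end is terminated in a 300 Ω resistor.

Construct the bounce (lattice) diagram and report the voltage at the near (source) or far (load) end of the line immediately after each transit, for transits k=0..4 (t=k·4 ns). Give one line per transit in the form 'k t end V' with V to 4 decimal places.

Γ_L=0.600000, Γ_S=0.333333; launch V₁=3·75/225=1.000000
k=0 src: V=1.0000
k=1 load: inc=1.000000, refl=1.000000·0.600000=0.6000; V=0.000000+1.000000+0.600000=1.6000
k=2 src: inc=0.600000, refl=0.600000·0.333333=0.2000; V=1.000000+0.600000+0.200000=1.8000
k=3 load: inc=0.200000, refl=0.200000·0.600000=0.1200; V=1.600000+0.200000+0.120000=1.9200
k=4 src: inc=0.120000, refl=0.120000·0.333333=0.0400; V=1.800000+0.120000+0.040000=1.9600

0 0 source 1.0000
1 4 load 1.6000
2 8 source 1.8000
3 12 load 1.9200
4 16 source 1.9600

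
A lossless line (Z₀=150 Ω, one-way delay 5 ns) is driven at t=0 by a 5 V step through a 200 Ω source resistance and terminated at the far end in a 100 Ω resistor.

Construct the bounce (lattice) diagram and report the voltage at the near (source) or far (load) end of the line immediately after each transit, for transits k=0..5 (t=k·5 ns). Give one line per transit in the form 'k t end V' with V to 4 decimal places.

Γ_L=-0.200000, Γ_S=0.142857; launch V₁=5·150/350=2.142857
k=0 src: V=2.1429
k=1 load: inc=2.142857, refl=2.142857·-0.200000=-0.4286; V=0.000000+2.142857+-0.428571=1.7143
k=2 src: inc=-0.428571, refl=-0.428571·0.142857=-0.0612; V=2.142857+-0.428571+-0.061224=1.6531
k=3 load: inc=-0.061224, refl=-0.061224·-0.200000=0.0122; V=1.714286+-0.061224+0.012245=1.6653
k=4 src: inc=0.012245, refl=0.012245·0.142857=0.0017; V=1.653061+0.012245+0.001749=1.6671
k=5 load: inc=0.001749, refl=0.001749·-0.200000=-0.0003; V=1.665306+0.001749+-0.000350=1.6667

0 0 source 2.1429
1 5 load 1.7143
2 10 source 1.6531
3 15 load 1.6653
4 20 source 1.6671
5 25 load 1.6667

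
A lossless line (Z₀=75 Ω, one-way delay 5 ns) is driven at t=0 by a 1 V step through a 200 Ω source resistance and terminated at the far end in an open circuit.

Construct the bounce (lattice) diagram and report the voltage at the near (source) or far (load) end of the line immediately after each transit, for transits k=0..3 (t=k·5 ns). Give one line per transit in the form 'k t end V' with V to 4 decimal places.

Γ_L=1.000000, Γ_S=0.454545; launch V₁=1·75/275=0.272727
k=0 src: V=0.2727
k=1 load: inc=0.272727, refl=0.272727·1.000000=0.2727; V=0.000000+0.272727+0.272727=0.5455
k=2 src: inc=0.272727, refl=0.272727·0.454545=0.1240; V=0.272727+0.272727+0.123967=0.6694
k=3 load: inc=0.123967, refl=0.123967·1.000000=0.1240; V=0.545455+0.123967+0.123967=0.7934

0 0 source 0.2727
1 5 load 0.5455
2 10 source 0.6694
3 15 load 0.7934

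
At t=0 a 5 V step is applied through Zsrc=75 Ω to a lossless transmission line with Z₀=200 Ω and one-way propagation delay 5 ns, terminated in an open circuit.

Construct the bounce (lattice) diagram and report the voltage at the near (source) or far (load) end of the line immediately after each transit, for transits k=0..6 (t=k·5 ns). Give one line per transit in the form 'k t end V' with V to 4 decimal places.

0 0 source 3.6364
1 5 load 7.2727
2 10 source 5.6198
3 15 load 3.9669
4 20 source 4.7183
5 25 load 5.4696
6 30 source 5.1281

Γ_L=1.000000, Γ_S=-0.454545; launch V₁=5·200/275=3.636364
k=0 src: V=3.6364
k=1 load: inc=3.636364, refl=3.636364·1.000000=3.6364; V=0.000000+3.636364+3.636364=7.2727
k=2 src: inc=3.636364, refl=3.636364·-0.454545=-1.6529; V=3.636364+3.636364+-1.652893=5.6198
k=3 load: inc=-1.652893, refl=-1.652893·1.000000=-1.6529; V=7.272727+-1.652893+-1.652893=3.9669
k=4 src: inc=-1.652893, refl=-1.652893·-0.454545=0.7513; V=5.619835+-1.652893+0.751315=4.7183
k=5 load: inc=0.751315, refl=0.751315·1.000000=0.7513; V=3.966942+0.751315+0.751315=5.4696
k=6 src: inc=0.751315, refl=0.751315·-0.454545=-0.3415; V=4.718257+0.751315+-0.341507=5.1281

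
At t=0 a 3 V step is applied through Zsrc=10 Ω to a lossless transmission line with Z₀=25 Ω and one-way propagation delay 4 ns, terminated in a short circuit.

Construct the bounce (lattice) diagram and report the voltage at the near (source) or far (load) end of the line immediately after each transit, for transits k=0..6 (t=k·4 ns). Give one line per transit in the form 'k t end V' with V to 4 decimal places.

Γ_L=-1.000000, Γ_S=-0.428571; launch V₁=3·25/35=2.142857
k=0 src: V=2.1429
k=1 load: inc=2.142857, refl=2.142857·-1.000000=-2.1429; V=0.000000+2.142857+-2.142857=0.0000
k=2 src: inc=-2.142857, refl=-2.142857·-0.428571=0.9184; V=2.142857+-2.142857+0.918367=0.9184
k=3 load: inc=0.918367, refl=0.918367·-1.000000=-0.9184; V=0.000000+0.918367+-0.918367=0.0000
k=4 src: inc=-0.918367, refl=-0.918367·-0.428571=0.3936; V=0.918367+-0.918367+0.393586=0.3936
k=5 load: inc=0.393586, refl=0.393586·-1.000000=-0.3936; V=0.000000+0.393586+-0.393586=0.0000
k=6 src: inc=-0.393586, refl=-0.393586·-0.428571=0.1687; V=0.393586+-0.393586+0.168680=0.1687

0 0 source 2.1429
1 4 load 0.0000
2 8 source 0.9184
3 12 load 0.0000
4 16 source 0.3936
5 20 load 0.0000
6 24 source 0.1687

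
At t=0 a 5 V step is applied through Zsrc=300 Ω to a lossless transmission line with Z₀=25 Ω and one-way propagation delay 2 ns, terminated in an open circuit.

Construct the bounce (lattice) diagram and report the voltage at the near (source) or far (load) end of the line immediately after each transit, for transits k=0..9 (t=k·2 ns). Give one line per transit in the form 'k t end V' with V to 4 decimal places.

Γ_L=1.000000, Γ_S=0.846154; launch V₁=5·25/325=0.384615
k=0 src: V=0.3846
k=1 load: inc=0.384615, refl=0.384615·1.000000=0.3846; V=0.000000+0.384615+0.384615=0.7692
k=2 src: inc=0.384615, refl=0.384615·0.846154=0.3254; V=0.384615+0.384615+0.325444=1.0947
k=3 load: inc=0.325444, refl=0.325444·1.000000=0.3254; V=0.769231+0.325444+0.325444=1.4201
k=4 src: inc=0.325444, refl=0.325444·0.846154=0.2754; V=1.094675+0.325444+0.275376=1.6955
k=5 load: inc=0.275376, refl=0.275376·1.000000=0.2754; V=1.420118+0.275376+0.275376=1.9709
k=6 src: inc=0.275376, refl=0.275376·0.846154=0.2330; V=1.695494+0.275376+0.233010=2.2039
k=7 load: inc=0.233010, refl=0.233010·1.000000=0.2330; V=1.970869+0.233010+0.233010=2.4369
k=8 src: inc=0.233010, refl=0.233010·0.846154=0.1972; V=2.203879+0.233010+0.197162=2.6341
k=9 load: inc=0.197162, refl=0.197162·1.000000=0.1972; V=2.436889+0.197162+0.197162=2.8312

0 0 source 0.3846
1 2 load 0.7692
2 4 source 1.0947
3 6 load 1.4201
4 8 source 1.6955
5 10 load 1.9709
6 12 source 2.2039
7 14 load 2.4369
8 16 source 2.6341
9 18 load 2.8312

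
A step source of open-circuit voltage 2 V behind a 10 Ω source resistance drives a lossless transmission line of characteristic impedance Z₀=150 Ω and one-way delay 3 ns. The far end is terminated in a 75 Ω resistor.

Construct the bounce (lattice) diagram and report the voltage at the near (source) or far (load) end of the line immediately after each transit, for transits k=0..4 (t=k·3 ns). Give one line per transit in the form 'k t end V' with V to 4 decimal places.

Γ_L=-0.333333, Γ_S=-0.875000; launch V₁=2·150/160=1.875000
k=0 src: V=1.8750
k=1 load: inc=1.875000, refl=1.875000·-0.333333=-0.6250; V=0.000000+1.875000+-0.625000=1.2500
k=2 src: inc=-0.625000, refl=-0.625000·-0.875000=0.5469; V=1.875000+-0.625000+0.546875=1.7969
k=3 load: inc=0.546875, refl=0.546875·-0.333333=-0.1823; V=1.250000+0.546875+-0.182292=1.6146
k=4 src: inc=-0.182292, refl=-0.182292·-0.875000=0.1595; V=1.796875+-0.182292+0.159505=1.7741

0 0 source 1.8750
1 3 load 1.2500
2 6 source 1.7969
3 9 load 1.6146
4 12 source 1.7741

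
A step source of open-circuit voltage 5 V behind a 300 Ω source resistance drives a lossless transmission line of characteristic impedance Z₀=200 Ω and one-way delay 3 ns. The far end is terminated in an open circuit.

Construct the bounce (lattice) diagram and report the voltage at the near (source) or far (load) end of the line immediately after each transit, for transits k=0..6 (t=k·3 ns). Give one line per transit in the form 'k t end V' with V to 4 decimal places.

0 0 source 2.0000
1 3 load 4.0000
2 6 source 4.4000
3 9 load 4.8000
4 12 source 4.8800
5 15 load 4.9600
6 18 source 4.9760

Γ_L=1.000000, Γ_S=0.200000; launch V₁=5·200/500=2.000000
k=0 src: V=2.0000
k=1 load: inc=2.000000, refl=2.000000·1.000000=2.0000; V=0.000000+2.000000+2.000000=4.0000
k=2 src: inc=2.000000, refl=2.000000·0.200000=0.4000; V=2.000000+2.000000+0.400000=4.4000
k=3 load: inc=0.400000, refl=0.400000·1.000000=0.4000; V=4.000000+0.400000+0.400000=4.8000
k=4 src: inc=0.400000, refl=0.400000·0.200000=0.0800; V=4.400000+0.400000+0.080000=4.8800
k=5 load: inc=0.080000, refl=0.080000·1.000000=0.0800; V=4.800000+0.080000+0.080000=4.9600
k=6 src: inc=0.080000, refl=0.080000·0.200000=0.0160; V=4.880000+0.080000+0.016000=4.9760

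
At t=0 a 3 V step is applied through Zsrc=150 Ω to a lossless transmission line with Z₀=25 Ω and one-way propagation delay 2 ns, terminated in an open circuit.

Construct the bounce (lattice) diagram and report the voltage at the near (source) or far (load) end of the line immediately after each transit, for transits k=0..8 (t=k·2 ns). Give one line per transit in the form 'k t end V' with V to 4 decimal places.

0 0 source 0.4286
1 2 load 0.8571
2 4 source 1.1633
3 6 load 1.4694
4 8 source 1.6880
5 10 load 1.9067
6 12 source 2.0629
7 14 load 2.2191
8 16 source 2.3306

Γ_L=1.000000, Γ_S=0.714286; launch V₁=3·25/175=0.428571
k=0 src: V=0.4286
k=1 load: inc=0.428571, refl=0.428571·1.000000=0.4286; V=0.000000+0.428571+0.428571=0.8571
k=2 src: inc=0.428571, refl=0.428571·0.714286=0.3061; V=0.428571+0.428571+0.306122=1.1633
k=3 load: inc=0.306122, refl=0.306122·1.000000=0.3061; V=0.857143+0.306122+0.306122=1.4694
k=4 src: inc=0.306122, refl=0.306122·0.714286=0.2187; V=1.163265+0.306122+0.218659=1.6880
k=5 load: inc=0.218659, refl=0.218659·1.000000=0.2187; V=1.469388+0.218659+0.218659=1.9067
k=6 src: inc=0.218659, refl=0.218659·0.714286=0.1562; V=1.688047+0.218659+0.156185=2.0629
k=7 load: inc=0.156185, refl=0.156185·1.000000=0.1562; V=1.906706+0.156185+0.156185=2.2191
k=8 src: inc=0.156185, refl=0.156185·0.714286=0.1116; V=2.062890+0.156185+0.111561=2.3306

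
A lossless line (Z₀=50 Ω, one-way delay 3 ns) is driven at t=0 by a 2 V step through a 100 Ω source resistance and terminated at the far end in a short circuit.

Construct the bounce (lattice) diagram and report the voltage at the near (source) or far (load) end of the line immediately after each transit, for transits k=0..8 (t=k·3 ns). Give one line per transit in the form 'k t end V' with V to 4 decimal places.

Γ_L=-1.000000, Γ_S=0.333333; launch V₁=2·50/150=0.666667
k=0 src: V=0.6667
k=1 load: inc=0.666667, refl=0.666667·-1.000000=-0.6667; V=0.000000+0.666667+-0.666667=0.0000
k=2 src: inc=-0.666667, refl=-0.666667·0.333333=-0.2222; V=0.666667+-0.666667+-0.222222=-0.2222
k=3 load: inc=-0.222222, refl=-0.222222·-1.000000=0.2222; V=0.000000+-0.222222+0.222222=0.0000
k=4 src: inc=0.222222, refl=0.222222·0.333333=0.0741; V=-0.222222+0.222222+0.074074=0.0741
k=5 load: inc=0.074074, refl=0.074074·-1.000000=-0.0741; V=0.000000+0.074074+-0.074074=0.0000
k=6 src: inc=-0.074074, refl=-0.074074·0.333333=-0.0247; V=0.074074+-0.074074+-0.024691=-0.0247
k=7 load: inc=-0.024691, refl=-0.024691·-1.000000=0.0247; V=0.000000+-0.024691+0.024691=0.0000
k=8 src: inc=0.024691, refl=0.024691·0.333333=0.0082; V=-0.024691+0.024691+0.008230=0.0082

0 0 source 0.6667
1 3 load 0.0000
2 6 source -0.2222
3 9 load 0.0000
4 12 source 0.0741
5 15 load 0.0000
6 18 source -0.0247
7 21 load 0.0000
8 24 source 0.0082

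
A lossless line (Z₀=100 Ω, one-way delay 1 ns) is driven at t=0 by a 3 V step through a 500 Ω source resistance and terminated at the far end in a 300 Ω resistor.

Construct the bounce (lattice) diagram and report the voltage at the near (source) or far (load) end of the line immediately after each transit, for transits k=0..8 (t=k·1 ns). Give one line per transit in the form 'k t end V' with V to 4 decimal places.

0 0 source 0.5000
1 1 load 0.7500
2 2 source 0.9167
3 3 load 1.0000
4 4 source 1.0556
5 5 load 1.0833
6 6 source 1.1019
7 7 load 1.1111
8 8 source 1.1173

Γ_L=0.500000, Γ_S=0.666667; launch V₁=3·100/600=0.500000
k=0 src: V=0.5000
k=1 load: inc=0.500000, refl=0.500000·0.500000=0.2500; V=0.000000+0.500000+0.250000=0.7500
k=2 src: inc=0.250000, refl=0.250000·0.666667=0.1667; V=0.500000+0.250000+0.166667=0.9167
k=3 load: inc=0.166667, refl=0.166667·0.500000=0.0833; V=0.750000+0.166667+0.083333=1.0000
k=4 src: inc=0.083333, refl=0.083333·0.666667=0.0556; V=0.916667+0.083333+0.055556=1.0556
k=5 load: inc=0.055556, refl=0.055556·0.500000=0.0278; V=1.000000+0.055556+0.027778=1.0833
k=6 src: inc=0.027778, refl=0.027778·0.666667=0.0185; V=1.055556+0.027778+0.018519=1.1019
k=7 load: inc=0.018519, refl=0.018519·0.500000=0.0093; V=1.083333+0.018519+0.009259=1.1111
k=8 src: inc=0.009259, refl=0.009259·0.666667=0.0062; V=1.101852+0.009259+0.006173=1.1173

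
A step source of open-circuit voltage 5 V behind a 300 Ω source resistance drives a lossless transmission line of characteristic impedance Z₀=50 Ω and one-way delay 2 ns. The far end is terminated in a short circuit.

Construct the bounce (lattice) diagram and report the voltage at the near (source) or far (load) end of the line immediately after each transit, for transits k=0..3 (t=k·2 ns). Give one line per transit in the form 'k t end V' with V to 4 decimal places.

0 0 source 0.7143
1 2 load 0.0000
2 4 source -0.5102
3 6 load 0.0000

Γ_L=-1.000000, Γ_S=0.714286; launch V₁=5·50/350=0.714286
k=0 src: V=0.7143
k=1 load: inc=0.714286, refl=0.714286·-1.000000=-0.7143; V=0.000000+0.714286+-0.714286=0.0000
k=2 src: inc=-0.714286, refl=-0.714286·0.714286=-0.5102; V=0.714286+-0.714286+-0.510204=-0.5102
k=3 load: inc=-0.510204, refl=-0.510204·-1.000000=0.5102; V=0.000000+-0.510204+0.510204=0.0000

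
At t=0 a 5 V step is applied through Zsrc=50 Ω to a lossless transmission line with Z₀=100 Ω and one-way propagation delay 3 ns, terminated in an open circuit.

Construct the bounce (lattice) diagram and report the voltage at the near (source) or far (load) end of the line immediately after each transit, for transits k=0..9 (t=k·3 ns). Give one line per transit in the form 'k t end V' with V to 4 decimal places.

Γ_L=1.000000, Γ_S=-0.333333; launch V₁=5·100/150=3.333333
k=0 src: V=3.3333
k=1 load: inc=3.333333, refl=3.333333·1.000000=3.3333; V=0.000000+3.333333+3.333333=6.6667
k=2 src: inc=3.333333, refl=3.333333·-0.333333=-1.1111; V=3.333333+3.333333+-1.111111=5.5556
k=3 load: inc=-1.111111, refl=-1.111111·1.000000=-1.1111; V=6.666667+-1.111111+-1.111111=4.4444
k=4 src: inc=-1.111111, refl=-1.111111·-0.333333=0.3704; V=5.555556+-1.111111+0.370370=4.8148
k=5 load: inc=0.370370, refl=0.370370·1.000000=0.3704; V=4.444444+0.370370+0.370370=5.1852
k=6 src: inc=0.370370, refl=0.370370·-0.333333=-0.1235; V=4.814815+0.370370+-0.123457=5.0617
k=7 load: inc=-0.123457, refl=-0.123457·1.000000=-0.1235; V=5.185185+-0.123457+-0.123457=4.9383
k=8 src: inc=-0.123457, refl=-0.123457·-0.333333=0.0412; V=5.061728+-0.123457+0.041152=4.9794
k=9 load: inc=0.041152, refl=0.041152·1.000000=0.0412; V=4.938272+0.041152+0.041152=5.0206

0 0 source 3.3333
1 3 load 6.6667
2 6 source 5.5556
3 9 load 4.4444
4 12 source 4.8148
5 15 load 5.1852
6 18 source 5.0617
7 21 load 4.9383
8 24 source 4.9794
9 27 load 5.0206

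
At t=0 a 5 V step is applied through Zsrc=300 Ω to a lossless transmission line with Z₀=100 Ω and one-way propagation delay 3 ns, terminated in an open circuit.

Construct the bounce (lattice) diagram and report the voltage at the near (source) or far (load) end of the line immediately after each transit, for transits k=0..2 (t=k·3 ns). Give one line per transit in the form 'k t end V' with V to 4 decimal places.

Γ_L=1.000000, Γ_S=0.500000; launch V₁=5·100/400=1.250000
k=0 src: V=1.2500
k=1 load: inc=1.250000, refl=1.250000·1.000000=1.2500; V=0.000000+1.250000+1.250000=2.5000
k=2 src: inc=1.250000, refl=1.250000·0.500000=0.6250; V=1.250000+1.250000+0.625000=3.1250

0 0 source 1.2500
1 3 load 2.5000
2 6 source 3.1250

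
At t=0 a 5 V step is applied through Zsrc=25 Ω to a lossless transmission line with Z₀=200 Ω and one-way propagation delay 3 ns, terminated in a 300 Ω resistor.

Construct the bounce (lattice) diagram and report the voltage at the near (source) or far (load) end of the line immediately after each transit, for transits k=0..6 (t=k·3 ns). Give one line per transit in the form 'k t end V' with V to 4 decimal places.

Γ_L=0.200000, Γ_S=-0.777778; launch V₁=5·200/225=4.444444
k=0 src: V=4.4444
k=1 load: inc=4.444444, refl=4.444444·0.200000=0.8889; V=0.000000+4.444444+0.888889=5.3333
k=2 src: inc=0.888889, refl=0.888889·-0.777778=-0.6914; V=4.444444+0.888889+-0.691358=4.6420
k=3 load: inc=-0.691358, refl=-0.691358·0.200000=-0.1383; V=5.333333+-0.691358+-0.138272=4.5037
k=4 src: inc=-0.138272, refl=-0.138272·-0.777778=0.1075; V=4.641975+-0.138272+0.107545=4.6112
k=5 load: inc=0.107545, refl=0.107545·0.200000=0.0215; V=4.503704+0.107545+0.021509=4.6328
k=6 src: inc=0.021509, refl=0.021509·-0.777778=-0.0167; V=4.611248+0.021509+-0.016729=4.6160

0 0 source 4.4444
1 3 load 5.3333
2 6 source 4.6420
3 9 load 4.5037
4 12 source 4.6112
5 15 load 4.6328
6 18 source 4.6160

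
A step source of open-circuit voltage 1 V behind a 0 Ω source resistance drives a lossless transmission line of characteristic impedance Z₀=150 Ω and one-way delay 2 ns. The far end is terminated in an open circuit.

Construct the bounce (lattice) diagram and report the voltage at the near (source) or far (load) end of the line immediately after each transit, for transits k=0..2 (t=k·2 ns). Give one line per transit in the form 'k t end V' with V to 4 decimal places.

Γ_L=1.000000, Γ_S=-1.000000; launch V₁=1·150/150=1.000000
k=0 src: V=1.0000
k=1 load: inc=1.000000, refl=1.000000·1.000000=1.0000; V=0.000000+1.000000+1.000000=2.0000
k=2 src: inc=1.000000, refl=1.000000·-1.000000=-1.0000; V=1.000000+1.000000+-1.000000=1.0000

0 0 source 1.0000
1 2 load 2.0000
2 4 source 1.0000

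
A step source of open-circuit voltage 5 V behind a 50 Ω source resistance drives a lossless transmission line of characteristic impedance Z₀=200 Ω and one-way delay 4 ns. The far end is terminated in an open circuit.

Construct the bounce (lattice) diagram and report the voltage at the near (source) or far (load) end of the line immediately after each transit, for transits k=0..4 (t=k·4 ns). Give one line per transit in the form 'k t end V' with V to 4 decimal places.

Γ_L=1.000000, Γ_S=-0.600000; launch V₁=5·200/250=4.000000
k=0 src: V=4.0000
k=1 load: inc=4.000000, refl=4.000000·1.000000=4.0000; V=0.000000+4.000000+4.000000=8.0000
k=2 src: inc=4.000000, refl=4.000000·-0.600000=-2.4000; V=4.000000+4.000000+-2.400000=5.6000
k=3 load: inc=-2.400000, refl=-2.400000·1.000000=-2.4000; V=8.000000+-2.400000+-2.400000=3.2000
k=4 src: inc=-2.400000, refl=-2.400000·-0.600000=1.4400; V=5.600000+-2.400000+1.440000=4.6400

0 0 source 4.0000
1 4 load 8.0000
2 8 source 5.6000
3 12 load 3.2000
4 16 source 4.6400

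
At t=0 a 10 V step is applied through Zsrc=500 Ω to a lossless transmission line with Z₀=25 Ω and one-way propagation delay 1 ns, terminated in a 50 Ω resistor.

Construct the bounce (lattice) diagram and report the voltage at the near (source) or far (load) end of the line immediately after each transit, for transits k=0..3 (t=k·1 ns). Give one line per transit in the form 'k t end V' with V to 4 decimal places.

0 0 source 0.4762
1 1 load 0.6349
2 2 source 0.7785
3 3 load 0.8264

Γ_L=0.333333, Γ_S=0.904762; launch V₁=10·25/525=0.476190
k=0 src: V=0.4762
k=1 load: inc=0.476190, refl=0.476190·0.333333=0.1587; V=0.000000+0.476190+0.158730=0.6349
k=2 src: inc=0.158730, refl=0.158730·0.904762=0.1436; V=0.476190+0.158730+0.143613=0.7785
k=3 load: inc=0.143613, refl=0.143613·0.333333=0.0479; V=0.634921+0.143613+0.047871=0.8264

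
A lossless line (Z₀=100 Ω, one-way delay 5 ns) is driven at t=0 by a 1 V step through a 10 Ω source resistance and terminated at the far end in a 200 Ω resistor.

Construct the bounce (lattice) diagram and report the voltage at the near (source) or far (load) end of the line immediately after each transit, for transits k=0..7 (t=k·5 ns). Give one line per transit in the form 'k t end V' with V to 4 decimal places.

Γ_L=0.333333, Γ_S=-0.818182; launch V₁=1·100/110=0.909091
k=0 src: V=0.9091
k=1 load: inc=0.909091, refl=0.909091·0.333333=0.3030; V=0.000000+0.909091+0.303030=1.2121
k=2 src: inc=0.303030, refl=0.303030·-0.818182=-0.2479; V=0.909091+0.303030+-0.247934=0.9642
k=3 load: inc=-0.247934, refl=-0.247934·0.333333=-0.0826; V=1.212121+-0.247934+-0.082645=0.8815
k=4 src: inc=-0.082645, refl=-0.082645·-0.818182=0.0676; V=0.964187+-0.082645+0.067618=0.9492
k=5 load: inc=0.067618, refl=0.067618·0.333333=0.0225; V=0.881543+0.067618+0.022539=0.9717
k=6 src: inc=0.022539, refl=0.022539·-0.818182=-0.0184; V=0.949161+0.022539+-0.018441=0.9533
k=7 load: inc=-0.018441, refl=-0.018441·0.333333=-0.0061; V=0.971700+-0.018441+-0.006147=0.9471

0 0 source 0.9091
1 5 load 1.2121
2 10 source 0.9642
3 15 load 0.8815
4 20 source 0.9492
5 25 load 0.9717
6 30 source 0.9533
7 35 load 0.9471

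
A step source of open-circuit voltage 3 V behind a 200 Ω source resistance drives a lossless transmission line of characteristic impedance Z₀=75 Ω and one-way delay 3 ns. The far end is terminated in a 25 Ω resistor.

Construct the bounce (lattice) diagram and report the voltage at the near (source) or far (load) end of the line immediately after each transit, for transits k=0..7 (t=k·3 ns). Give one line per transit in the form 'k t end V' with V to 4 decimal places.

Γ_L=-0.500000, Γ_S=0.454545; launch V₁=3·75/275=0.818182
k=0 src: V=0.8182
k=1 load: inc=0.818182, refl=0.818182·-0.500000=-0.4091; V=0.000000+0.818182+-0.409091=0.4091
k=2 src: inc=-0.409091, refl=-0.409091·0.454545=-0.1860; V=0.818182+-0.409091+-0.185950=0.2231
k=3 load: inc=-0.185950, refl=-0.185950·-0.500000=0.0930; V=0.409091+-0.185950+0.092975=0.3161
k=4 src: inc=0.092975, refl=0.092975·0.454545=0.0423; V=0.223140+0.092975+0.042261=0.3584
k=5 load: inc=0.042261, refl=0.042261·-0.500000=-0.0211; V=0.316116+0.042261+-0.021131=0.3372
k=6 src: inc=-0.021131, refl=-0.021131·0.454545=-0.0096; V=0.358377+-0.021131+-0.009605=0.3276
k=7 load: inc=-0.009605, refl=-0.009605·-0.500000=0.0048; V=0.337246+-0.009605+0.004802=0.3324

0 0 source 0.8182
1 3 load 0.4091
2 6 source 0.2231
3 9 load 0.3161
4 12 source 0.3584
5 15 load 0.3372
6 18 source 0.3276
7 21 load 0.3324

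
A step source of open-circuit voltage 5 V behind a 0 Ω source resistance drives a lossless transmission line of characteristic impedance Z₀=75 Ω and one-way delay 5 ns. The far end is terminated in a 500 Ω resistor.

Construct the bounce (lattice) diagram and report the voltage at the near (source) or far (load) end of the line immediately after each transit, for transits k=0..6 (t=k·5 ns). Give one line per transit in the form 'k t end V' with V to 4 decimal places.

Γ_L=0.739130, Γ_S=-1.000000; launch V₁=5·75/75=5.000000
k=0 src: V=5.0000
k=1 load: inc=5.000000, refl=5.000000·0.739130=3.6957; V=0.000000+5.000000+3.695652=8.6957
k=2 src: inc=3.695652, refl=3.695652·-1.000000=-3.6957; V=5.000000+3.695652+-3.695652=5.0000
k=3 load: inc=-3.695652, refl=-3.695652·0.739130=-2.7316; V=8.695652+-3.695652+-2.731569=2.2684
k=4 src: inc=-2.731569, refl=-2.731569·-1.000000=2.7316; V=5.000000+-2.731569+2.731569=5.0000
k=5 load: inc=2.731569, refl=2.731569·0.739130=2.0190; V=2.268431+2.731569+2.018986=7.0190
k=6 src: inc=2.018986, refl=2.018986·-1.000000=-2.0190; V=5.000000+2.018986+-2.018986=5.0000

0 0 source 5.0000
1 5 load 8.6957
2 10 source 5.0000
3 15 load 2.2684
4 20 source 5.0000
5 25 load 7.0190
6 30 source 5.0000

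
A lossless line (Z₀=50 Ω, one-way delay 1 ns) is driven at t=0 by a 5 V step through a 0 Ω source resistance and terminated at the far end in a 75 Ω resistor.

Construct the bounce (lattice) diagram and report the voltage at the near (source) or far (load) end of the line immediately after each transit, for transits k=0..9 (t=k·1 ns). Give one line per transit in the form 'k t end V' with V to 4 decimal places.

Γ_L=0.200000, Γ_S=-1.000000; launch V₁=5·50/50=5.000000
k=0 src: V=5.0000
k=1 load: inc=5.000000, refl=5.000000·0.200000=1.0000; V=0.000000+5.000000+1.000000=6.0000
k=2 src: inc=1.000000, refl=1.000000·-1.000000=-1.0000; V=5.000000+1.000000+-1.000000=5.0000
k=3 load: inc=-1.000000, refl=-1.000000·0.200000=-0.2000; V=6.000000+-1.000000+-0.200000=4.8000
k=4 src: inc=-0.200000, refl=-0.200000·-1.000000=0.2000; V=5.000000+-0.200000+0.200000=5.0000
k=5 load: inc=0.200000, refl=0.200000·0.200000=0.0400; V=4.800000+0.200000+0.040000=5.0400
k=6 src: inc=0.040000, refl=0.040000·-1.000000=-0.0400; V=5.000000+0.040000+-0.040000=5.0000
k=7 load: inc=-0.040000, refl=-0.040000·0.200000=-0.0080; V=5.040000+-0.040000+-0.008000=4.9920
k=8 src: inc=-0.008000, refl=-0.008000·-1.000000=0.0080; V=5.000000+-0.008000+0.008000=5.0000
k=9 load: inc=0.008000, refl=0.008000·0.200000=0.0016; V=4.992000+0.008000+0.001600=5.0016

0 0 source 5.0000
1 1 load 6.0000
2 2 source 5.0000
3 3 load 4.8000
4 4 source 5.0000
5 5 load 5.0400
6 6 source 5.0000
7 7 load 4.9920
8 8 source 5.0000
9 9 load 5.0016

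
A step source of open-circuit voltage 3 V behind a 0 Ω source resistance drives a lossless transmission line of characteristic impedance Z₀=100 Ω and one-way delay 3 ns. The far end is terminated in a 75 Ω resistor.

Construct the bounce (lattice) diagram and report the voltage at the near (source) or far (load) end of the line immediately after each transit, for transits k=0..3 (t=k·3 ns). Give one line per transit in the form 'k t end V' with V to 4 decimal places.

Γ_L=-0.142857, Γ_S=-1.000000; launch V₁=3·100/100=3.000000
k=0 src: V=3.0000
k=1 load: inc=3.000000, refl=3.000000·-0.142857=-0.4286; V=0.000000+3.000000+-0.428571=2.5714
k=2 src: inc=-0.428571, refl=-0.428571·-1.000000=0.4286; V=3.000000+-0.428571+0.428571=3.0000
k=3 load: inc=0.428571, refl=0.428571·-0.142857=-0.0612; V=2.571429+0.428571+-0.061224=2.9388

0 0 source 3.0000
1 3 load 2.5714
2 6 source 3.0000
3 9 load 2.9388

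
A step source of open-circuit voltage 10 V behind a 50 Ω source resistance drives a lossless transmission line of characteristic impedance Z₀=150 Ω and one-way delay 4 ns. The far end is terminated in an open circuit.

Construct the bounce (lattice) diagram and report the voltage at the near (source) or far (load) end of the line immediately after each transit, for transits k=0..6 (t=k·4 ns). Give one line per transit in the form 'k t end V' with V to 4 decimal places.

Γ_L=1.000000, Γ_S=-0.500000; launch V₁=10·150/200=7.500000
k=0 src: V=7.5000
k=1 load: inc=7.500000, refl=7.500000·1.000000=7.5000; V=0.000000+7.500000+7.500000=15.0000
k=2 src: inc=7.500000, refl=7.500000·-0.500000=-3.7500; V=7.500000+7.500000+-3.750000=11.2500
k=3 load: inc=-3.750000, refl=-3.750000·1.000000=-3.7500; V=15.000000+-3.750000+-3.750000=7.5000
k=4 src: inc=-3.750000, refl=-3.750000·-0.500000=1.8750; V=11.250000+-3.750000+1.875000=9.3750
k=5 load: inc=1.875000, refl=1.875000·1.000000=1.8750; V=7.500000+1.875000+1.875000=11.2500
k=6 src: inc=1.875000, refl=1.875000·-0.500000=-0.9375; V=9.375000+1.875000+-0.937500=10.3125

0 0 source 7.5000
1 4 load 15.0000
2 8 source 11.2500
3 12 load 7.5000
4 16 source 9.3750
5 20 load 11.2500
6 24 source 10.3125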